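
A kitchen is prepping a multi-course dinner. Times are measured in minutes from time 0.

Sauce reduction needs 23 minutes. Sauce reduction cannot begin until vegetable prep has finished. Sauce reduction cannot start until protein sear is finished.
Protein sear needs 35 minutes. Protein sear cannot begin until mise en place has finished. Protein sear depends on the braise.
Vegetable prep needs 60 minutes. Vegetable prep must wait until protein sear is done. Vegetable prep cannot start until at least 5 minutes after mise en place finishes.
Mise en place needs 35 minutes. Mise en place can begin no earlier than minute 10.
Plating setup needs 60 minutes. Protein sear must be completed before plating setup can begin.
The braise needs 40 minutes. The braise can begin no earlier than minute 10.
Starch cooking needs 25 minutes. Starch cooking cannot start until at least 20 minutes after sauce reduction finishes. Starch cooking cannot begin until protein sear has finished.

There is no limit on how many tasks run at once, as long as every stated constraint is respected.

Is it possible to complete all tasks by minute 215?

Yes

The braise waits on its own release at minute 10, so it starts at minute 10 and finishes at 10 + 40 = minute 50.
After its own release at minute 10, mise en place can start at minute 10 and finishes at minute 45.
Protein sear needs all of mise en place (finishes minute 45); the braise (finishes minute 50). That puts its earliest start at minute 50; it finishes at 50 + 35 = minute 85.
Plating setup waits on protein sear (finishes minute 85), so it starts at minute 85 and finishes at 85 + 60 = minute 145.
Vegetable prep has to wait for protein sear (finishes minute 85); mise en place (finishes minute 45, plus 5-minute gap → minute 50). The latest of these is minute 85, so vegetable prep runs minute 85 to 85 + 60 = minute 145.
Sauce reduction needs all of vegetable prep (finishes minute 145); protein sear (finishes minute 85). That puts its earliest start at minute 145; it finishes at 145 + 23 = minute 168.
Starch cooking has to wait for sauce reduction (finishes minute 168, plus 20-minute gap → minute 188); protein sear (finishes minute 85). The latest of these is minute 188, so starch cooking runs minute 188 to 188 + 25 = minute 213.
Every task is finished by minute 213, which is no later than the deadline of 215, so the schedule is feasible.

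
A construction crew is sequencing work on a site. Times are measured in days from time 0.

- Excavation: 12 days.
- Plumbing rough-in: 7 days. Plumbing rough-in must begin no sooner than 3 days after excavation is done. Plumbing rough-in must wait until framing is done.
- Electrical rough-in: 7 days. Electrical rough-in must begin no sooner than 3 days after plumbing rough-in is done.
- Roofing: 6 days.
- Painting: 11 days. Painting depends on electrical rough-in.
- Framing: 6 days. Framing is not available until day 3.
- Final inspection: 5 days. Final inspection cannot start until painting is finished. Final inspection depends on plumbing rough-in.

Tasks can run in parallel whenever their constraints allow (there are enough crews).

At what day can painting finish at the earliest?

Framing cannot begin until its own release at day 3. It runs from day 3 to 3 + 6 = day 9.
Nothing blocks excavation, so it runs from day 0 to day 12.
Plumbing rough-in has to wait for excavation (finishes day 12, plus 3-day gap → day 15); framing (finishes day 9). The latest of these is day 15, so plumbing rough-in runs day 15 to 15 + 7 = day 22.
After plumbing rough-in (finishes day 22, plus 3-day gap → day 25), electrical rough-in can start at day 25 and finishes at day 32.
Painting cannot begin until electrical rough-in (finishes day 32). It runs from day 32 to 32 + 11 = day 43.

43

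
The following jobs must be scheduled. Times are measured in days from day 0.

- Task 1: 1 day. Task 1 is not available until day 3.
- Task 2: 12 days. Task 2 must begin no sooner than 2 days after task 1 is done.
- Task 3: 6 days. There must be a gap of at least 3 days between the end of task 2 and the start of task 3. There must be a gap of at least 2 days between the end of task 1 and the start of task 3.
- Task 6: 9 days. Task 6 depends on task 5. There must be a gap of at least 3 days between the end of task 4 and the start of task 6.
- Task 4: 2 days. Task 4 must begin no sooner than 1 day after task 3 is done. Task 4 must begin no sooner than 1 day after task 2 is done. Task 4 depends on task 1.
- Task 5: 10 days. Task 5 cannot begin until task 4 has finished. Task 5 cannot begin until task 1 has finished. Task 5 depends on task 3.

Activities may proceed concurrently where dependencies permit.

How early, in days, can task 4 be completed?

30

Task 1 cannot begin until its own release at day 3. It runs from day 3 to 3 + 1 = day 4.
Task 2 cannot begin until task 1 (finishes day 4, plus 2-day gap → day 6). It runs from day 6 to 6 + 12 = day 18.
Task 3 has to wait for task 2 (finishes day 18, plus 3-day gap → day 21); task 1 (finishes day 4, plus 2-day gap → day 6). The latest of these is day 21, so task 3 runs day 21 to 21 + 6 = day 27.
Task 4 cannot start until task 3 (finishes day 27, plus 1-day gap → day 28); task 2 (finishes day 18, plus 1-day gap → day 19); task 1 (finishes day 4). The controlling bound is day 28, so task 4 finishes at 28 + 2 = day 30.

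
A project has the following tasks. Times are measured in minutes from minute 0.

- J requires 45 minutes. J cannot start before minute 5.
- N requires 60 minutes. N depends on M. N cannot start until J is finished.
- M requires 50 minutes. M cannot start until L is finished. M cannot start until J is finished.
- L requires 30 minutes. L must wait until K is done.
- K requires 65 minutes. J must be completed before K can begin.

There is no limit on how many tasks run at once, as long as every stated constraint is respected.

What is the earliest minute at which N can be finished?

255

J cannot begin until its own release at minute 5. It runs from minute 5 to 5 + 45 = minute 50.
K waits on J (finishes minute 50), so it starts at minute 50 and finishes at 50 + 65 = minute 115.
L waits on K (finishes minute 115), so it starts at minute 115 and finishes at 115 + 30 = minute 145.
M cannot start until L (finishes minute 145); J (finishes minute 50). The controlling bound is minute 145, so M finishes at 145 + 50 = minute 195.
N has to wait for M (finishes minute 195); J (finishes minute 50). The latest of these is minute 195, so N runs minute 195 to 195 + 60 = minute 255.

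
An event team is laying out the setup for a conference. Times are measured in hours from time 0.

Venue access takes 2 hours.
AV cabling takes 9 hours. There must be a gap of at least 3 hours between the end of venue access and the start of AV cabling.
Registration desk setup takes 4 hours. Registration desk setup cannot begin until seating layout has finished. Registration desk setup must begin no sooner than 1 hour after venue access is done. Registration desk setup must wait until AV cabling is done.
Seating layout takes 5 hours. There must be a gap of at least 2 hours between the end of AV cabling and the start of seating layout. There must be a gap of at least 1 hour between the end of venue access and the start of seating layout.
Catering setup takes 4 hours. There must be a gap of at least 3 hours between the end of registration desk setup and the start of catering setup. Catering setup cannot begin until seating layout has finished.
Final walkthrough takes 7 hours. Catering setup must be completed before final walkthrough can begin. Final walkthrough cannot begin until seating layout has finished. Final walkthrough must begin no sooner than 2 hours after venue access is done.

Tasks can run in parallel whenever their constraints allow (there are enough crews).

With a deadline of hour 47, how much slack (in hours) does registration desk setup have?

Venue access has no prerequisites, so it starts at hour 0 and finishes at hour 2.
AV cabling cannot begin until venue access (finishes hour 2, plus 3-hour gap → hour 5). It runs from hour 5 to 5 + 9 = hour 14.
For seating layout: AV cabling (finishes hour 14, plus 2-hour gap → hour 16); venue access (finishes hour 2, plus 1-hour gap → hour 3). Taking the maximum gives a start of hour 16, and it finishes at 16 + 5 = hour 21.
Registration desk setup has to wait for seating layout (finishes hour 21); venue access (finishes hour 2, plus 1-hour gap → hour 3); AV cabling (finishes hour 14). The latest of these is hour 21, so registration desk setup runs hour 21 to 21 + 4 = hour 25.

Working backward from the deadline:
To finish by hour 47, final walkthrough (duration 7) must start no later than hour 40.
Since final walkthrough (must start by hour 40) depends on it, catering setup must finish by hour 40. Backing off its 4-hour duration gives a latest start of hour 36.
Since catering setup (must start by hour 36, minus 3-hour gap → hour 33) depends on it, registration desk setup must finish by hour 33. Backing off its 4-hour duration gives a latest start of hour 29.
So registration desk setup can start as early as hour 21 and as late as hour 29, giving 29 − 21 = 8 hours of slack.

8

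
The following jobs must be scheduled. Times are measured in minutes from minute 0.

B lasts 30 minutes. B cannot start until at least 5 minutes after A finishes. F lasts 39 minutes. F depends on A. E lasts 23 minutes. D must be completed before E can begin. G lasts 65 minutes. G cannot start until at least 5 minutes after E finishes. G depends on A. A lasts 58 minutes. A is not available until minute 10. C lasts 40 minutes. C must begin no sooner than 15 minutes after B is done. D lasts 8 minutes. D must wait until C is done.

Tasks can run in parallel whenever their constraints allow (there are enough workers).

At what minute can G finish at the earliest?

259

After its own release at minute 10, A can start at minute 10 and finishes at minute 68.
After A (finishes minute 68, plus 5-minute gap → minute 73), B can start at minute 73 and finishes at minute 103.
After B (finishes minute 103, plus 15-minute gap → minute 118), C can start at minute 118 and finishes at minute 158.
After C (finishes minute 158), D can start at minute 158 and finishes at minute 166.
E waits on D (finishes minute 166), so it starts at minute 166 and finishes at 166 + 23 = minute 189.
G cannot start until E (finishes minute 189, plus 5-minute gap → minute 194); A (finishes minute 68). The controlling bound is minute 194, so G finishes at 194 + 65 = minute 259.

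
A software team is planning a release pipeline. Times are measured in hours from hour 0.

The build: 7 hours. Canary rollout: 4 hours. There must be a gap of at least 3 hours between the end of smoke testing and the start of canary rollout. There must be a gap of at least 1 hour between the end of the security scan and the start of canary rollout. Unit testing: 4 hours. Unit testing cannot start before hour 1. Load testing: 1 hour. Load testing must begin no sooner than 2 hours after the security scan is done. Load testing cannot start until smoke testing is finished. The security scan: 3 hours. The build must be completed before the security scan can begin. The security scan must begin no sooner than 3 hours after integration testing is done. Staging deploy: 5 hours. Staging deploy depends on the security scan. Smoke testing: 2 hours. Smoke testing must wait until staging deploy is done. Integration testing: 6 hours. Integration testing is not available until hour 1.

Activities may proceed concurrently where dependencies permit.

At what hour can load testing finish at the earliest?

21

Integration testing waits on its own release at hour 1, so it starts at hour 1 and finishes at 1 + 6 = hour 7.
The build can start immediately at hour 0; it finishes at hour 7.
The security scan needs all of the build (finishes hour 7); integration testing (finishes hour 7, plus 3-hour gap → hour 10). That puts its earliest start at hour 10; it finishes at 10 + 3 = hour 13.
Staging deploy waits on the security scan (finishes hour 13), so it starts at hour 13 and finishes at 13 + 5 = hour 18.
Smoke testing waits on staging deploy (finishes hour 18), so it starts at hour 18 and finishes at 18 + 2 = hour 20.
For load testing: the security scan (finishes hour 13, plus 2-hour gap → hour 15); smoke testing (finishes hour 20). Taking the maximum gives a start of hour 20, and it finishes at 20 + 1 = hour 21.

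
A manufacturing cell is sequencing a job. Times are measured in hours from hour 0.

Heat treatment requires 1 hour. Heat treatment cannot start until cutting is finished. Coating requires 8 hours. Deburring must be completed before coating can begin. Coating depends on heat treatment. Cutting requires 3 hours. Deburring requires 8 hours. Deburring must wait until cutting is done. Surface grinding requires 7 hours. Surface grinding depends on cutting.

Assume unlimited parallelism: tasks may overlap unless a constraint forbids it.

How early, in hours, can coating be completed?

Nothing blocks cutting, so it runs from hour 0 to hour 3.
After cutting (finishes hour 3), heat treatment can start at hour 3 and finishes at hour 4.
Deburring waits on cutting (finishes hour 3), so it starts at hour 3 and finishes at 3 + 8 = hour 11.
Coating has to wait for deburring (finishes hour 11); heat treatment (finishes hour 4). The latest of these is hour 11, so coating runs hour 11 to 11 + 8 = hour 19.

19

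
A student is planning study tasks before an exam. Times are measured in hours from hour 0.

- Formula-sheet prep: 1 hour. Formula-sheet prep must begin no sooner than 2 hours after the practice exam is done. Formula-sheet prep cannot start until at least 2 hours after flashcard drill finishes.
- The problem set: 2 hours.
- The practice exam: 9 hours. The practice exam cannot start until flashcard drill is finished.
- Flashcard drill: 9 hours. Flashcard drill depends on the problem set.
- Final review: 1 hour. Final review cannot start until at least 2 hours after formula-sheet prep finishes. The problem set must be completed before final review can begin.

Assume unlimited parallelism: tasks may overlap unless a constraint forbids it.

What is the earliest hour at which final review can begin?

25

The problem set can start immediately at hour 0; it finishes at hour 2.
After the problem set (finishes hour 2), flashcard drill can start at hour 2 and finishes at hour 11.
The practice exam cannot begin until flashcard drill (finishes hour 11). It runs from hour 11 to 11 + 9 = hour 20.
For formula-sheet prep: the practice exam (finishes hour 20, plus 2-hour gap → hour 22); flashcard drill (finishes hour 11, plus 2-hour gap → hour 13). Taking the maximum gives a start of hour 22, and it finishes at 22 + 1 = hour 23.
Final review waits on formula-sheet prep (finishes hour 23, plus 2-hour gap → hour 25); the problem set (finishes hour 2). The latest of these is hour 25, which is the earliest final review can start.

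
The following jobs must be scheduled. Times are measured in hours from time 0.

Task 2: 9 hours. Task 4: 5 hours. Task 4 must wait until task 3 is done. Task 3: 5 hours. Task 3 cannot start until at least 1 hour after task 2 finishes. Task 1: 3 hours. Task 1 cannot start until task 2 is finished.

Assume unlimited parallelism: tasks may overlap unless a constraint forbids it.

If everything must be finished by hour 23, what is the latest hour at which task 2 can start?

3

To finish by hour 23, task 1 (duration 3) must start no later than hour 20.
Nothing follows task 4; the deadline of hour 23 is its only limit. It must start by 23 − 5 = hour 18.
Since task 4 (must start by hour 18) depends on it, task 3 must finish by hour 18. Backing off its 5-hour duration gives a latest start of hour 13.
For task 2: task 1 (must start by hour 20); task 3 (must start by hour 13, minus 1-hour gap → hour 12). The most restrictive is hour 12; with a 9-hour duration, task 2 must start by hour 3.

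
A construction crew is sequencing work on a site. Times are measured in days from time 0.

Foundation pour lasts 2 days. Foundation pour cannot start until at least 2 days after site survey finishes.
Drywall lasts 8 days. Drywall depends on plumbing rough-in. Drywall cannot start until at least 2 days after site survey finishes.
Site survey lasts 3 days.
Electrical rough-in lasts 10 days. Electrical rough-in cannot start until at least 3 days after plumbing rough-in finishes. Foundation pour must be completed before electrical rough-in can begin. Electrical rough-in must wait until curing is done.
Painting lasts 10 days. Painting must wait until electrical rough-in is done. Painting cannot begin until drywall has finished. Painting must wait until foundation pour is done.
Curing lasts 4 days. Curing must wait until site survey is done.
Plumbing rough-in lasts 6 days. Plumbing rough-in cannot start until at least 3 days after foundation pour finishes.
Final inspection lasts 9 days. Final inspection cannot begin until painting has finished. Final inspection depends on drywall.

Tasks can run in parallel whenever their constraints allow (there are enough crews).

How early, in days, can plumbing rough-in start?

10

Site survey can start immediately at day 0; it finishes at day 3.
Foundation pour cannot begin until site survey (finishes day 3, plus 2-day gap → day 5). It runs from day 5 to 5 + 2 = day 7.
Plumbing rough-in waits on foundation pour (finishes day 7, plus 3-day gap → day 10), so the earliest it can start is day 10.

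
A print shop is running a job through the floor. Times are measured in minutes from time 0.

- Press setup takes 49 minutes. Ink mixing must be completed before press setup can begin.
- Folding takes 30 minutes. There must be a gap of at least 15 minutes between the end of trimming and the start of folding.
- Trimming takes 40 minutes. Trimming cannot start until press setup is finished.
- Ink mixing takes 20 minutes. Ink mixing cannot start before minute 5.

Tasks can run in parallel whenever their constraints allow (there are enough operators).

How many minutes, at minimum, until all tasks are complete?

Ink mixing waits on its own release at minute 5, so it starts at minute 5 and finishes at 5 + 20 = minute 25.
After ink mixing (finishes minute 25), press setup can start at minute 25 and finishes at minute 74.
Trimming waits on press setup (finishes minute 74), so it starts at minute 74 and finishes at 74 + 40 = minute 114.
Folding cannot begin until trimming (finishes minute 114, plus 15-minute gap → minute 129). It runs from minute 129 to 129 + 30 = minute 159.
All tasks are finished once the last one completes. Finish times: Ink mixing at 25, Press setup at 74, Trimming at 114, Folding at 159. The latest is minute 159.

159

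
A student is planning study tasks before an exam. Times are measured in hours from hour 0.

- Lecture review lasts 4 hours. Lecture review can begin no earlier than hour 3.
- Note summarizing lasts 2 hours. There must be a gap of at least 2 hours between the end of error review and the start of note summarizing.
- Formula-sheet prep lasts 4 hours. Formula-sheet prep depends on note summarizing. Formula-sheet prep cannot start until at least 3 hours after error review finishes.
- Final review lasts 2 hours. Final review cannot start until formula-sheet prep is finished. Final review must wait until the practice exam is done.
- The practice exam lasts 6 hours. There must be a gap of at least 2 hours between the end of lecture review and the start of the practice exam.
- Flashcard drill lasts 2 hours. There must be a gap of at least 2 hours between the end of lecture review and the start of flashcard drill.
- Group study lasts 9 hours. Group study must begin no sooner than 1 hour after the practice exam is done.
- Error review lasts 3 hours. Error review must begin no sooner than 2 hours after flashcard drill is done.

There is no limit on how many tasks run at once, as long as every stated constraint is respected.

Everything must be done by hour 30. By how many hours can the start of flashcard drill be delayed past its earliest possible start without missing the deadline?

4

Lecture review cannot begin until its own release at hour 3. It runs from hour 3 to 3 + 4 = hour 7.
After lecture review (finishes hour 7, plus 2-hour gap → hour 9), flashcard drill can start at hour 9 and finishes at hour 11.

Working backward from the deadline:
Final review must finish by hour 30; it takes 2 hours, so it must start by 30 − 2 = hour 28.
Formula-sheet prep must finish before final review (must start by hour 28). With a 4-hour duration, formula-sheet prep must start by 28 − 4 = hour 24.
Note summarizing feeds into formula-sheet prep (must start by hour 24); so note summarizing must finish by hour 24 and therefore start by hour 22.
Error review has several dependents: note summarizing (must start by hour 22, minus 2-hour gap → hour 20); formula-sheet prep (must start by hour 24, minus 3-hour gap → hour 21). The earliest of those limits is hour 20, so error review must start by 20 − 3 = hour 17.
Flashcard drill feeds into error review (must start by hour 17, minus 2-hour gap → hour 15); so flashcard drill must finish by hour 15 and therefore start by hour 13.
So flashcard drill can start as early as hour 9 and as late as hour 13, giving 13 − 9 = 4 hours of slack.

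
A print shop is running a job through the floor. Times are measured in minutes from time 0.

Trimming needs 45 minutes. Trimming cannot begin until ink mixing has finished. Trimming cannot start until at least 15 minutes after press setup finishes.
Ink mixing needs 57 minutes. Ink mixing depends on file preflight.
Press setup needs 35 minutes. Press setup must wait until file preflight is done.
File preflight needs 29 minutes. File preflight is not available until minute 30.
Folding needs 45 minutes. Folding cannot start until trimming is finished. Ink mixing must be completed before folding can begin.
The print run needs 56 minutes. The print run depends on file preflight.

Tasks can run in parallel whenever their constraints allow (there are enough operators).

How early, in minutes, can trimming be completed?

After its own release at minute 30, file preflight can start at minute 30 and finishes at minute 59.
After file preflight (finishes minute 59), press setup can start at minute 59 and finishes at minute 94.
After file preflight (finishes minute 59), ink mixing can start at minute 59 and finishes at minute 116.
Trimming cannot start until ink mixing (finishes minute 116); press setup (finishes minute 94, plus 15-minute gap → minute 109). The controlling bound is minute 116, so trimming finishes at 116 + 45 = minute 161.

161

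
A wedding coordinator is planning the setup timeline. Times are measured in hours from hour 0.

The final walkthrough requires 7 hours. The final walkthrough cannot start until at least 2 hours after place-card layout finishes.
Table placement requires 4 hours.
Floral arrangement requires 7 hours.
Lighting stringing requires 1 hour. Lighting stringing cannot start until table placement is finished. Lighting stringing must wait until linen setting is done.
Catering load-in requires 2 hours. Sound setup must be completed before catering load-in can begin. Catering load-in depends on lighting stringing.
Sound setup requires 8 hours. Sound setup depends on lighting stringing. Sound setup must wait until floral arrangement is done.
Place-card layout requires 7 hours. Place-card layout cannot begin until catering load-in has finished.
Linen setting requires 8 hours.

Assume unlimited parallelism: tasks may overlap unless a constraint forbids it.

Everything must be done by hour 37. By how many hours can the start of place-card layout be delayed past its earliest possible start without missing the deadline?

2

Nothing blocks floral arrangement, so it runs from hour 0 to hour 7.
Linen setting has no prerequisites, so it starts at hour 0 and finishes at hour 8.
Table placement has no prerequisites, so it starts at hour 0 and finishes at hour 4.
For lighting stringing: table placement (finishes hour 4); linen setting (finishes hour 8). Taking the maximum gives a start of hour 8, and it finishes at 8 + 1 = hour 9.
For sound setup: lighting stringing (finishes hour 9); floral arrangement (finishes hour 7). Taking the maximum gives a start of hour 9, and it finishes at 9 + 8 = hour 17.
Catering load-in needs all of sound setup (finishes hour 17); lighting stringing (finishes hour 9). That puts its earliest start at hour 17; it finishes at 17 + 2 = hour 19.
After catering load-in (finishes hour 19), place-card layout can start at hour 19 and finishes at hour 26.

Working backward from the deadline:
Nothing follows the final walkthrough; the deadline of hour 37 is its only limit. It must start by 37 − 7 = hour 30.
Place-card layout has to be done before the final walkthrough (must start by hour 30, minus 2-hour gap → hour 28). That means finishing by hour 28, i.e. starting by 28 − 7 = hour 21.
So place-card layout can start as early as hour 19 and as late as hour 21, giving 21 − 19 = 2 hours of slack.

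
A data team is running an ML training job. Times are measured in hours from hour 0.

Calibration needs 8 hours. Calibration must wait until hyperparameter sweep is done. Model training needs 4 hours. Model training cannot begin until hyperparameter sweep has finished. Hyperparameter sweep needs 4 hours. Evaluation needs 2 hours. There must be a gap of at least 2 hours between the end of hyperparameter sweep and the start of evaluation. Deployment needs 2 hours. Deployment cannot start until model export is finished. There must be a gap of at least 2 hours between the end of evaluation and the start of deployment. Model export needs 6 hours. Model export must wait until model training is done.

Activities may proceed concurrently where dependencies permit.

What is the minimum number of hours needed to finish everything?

Hyperparameter sweep can start immediately at hour 0; it finishes at hour 4.
After hyperparameter sweep (finishes hour 4), calibration can start at hour 4 and finishes at hour 12.
Evaluation waits on hyperparameter sweep (finishes hour 4, plus 2-hour gap → hour 6), so it starts at hour 6 and finishes at 6 + 2 = hour 8.
After hyperparameter sweep (finishes hour 4), model training can start at hour 4 and finishes at hour 8.
After model training (finishes hour 8), model export can start at hour 8 and finishes at hour 14.
For deployment: model export (finishes hour 14); evaluation (finishes hour 8, plus 2-hour gap → hour 10). Taking the maximum gives a start of hour 14, and it finishes at 14 + 2 = hour 16.
All tasks are finished once the last one completes. Finish times: Hyperparameter sweep at 4, Model training at 8, Evaluation at 8, Calibration at 12, Model export at 14, Deployment at 16. The latest is hour 16.

16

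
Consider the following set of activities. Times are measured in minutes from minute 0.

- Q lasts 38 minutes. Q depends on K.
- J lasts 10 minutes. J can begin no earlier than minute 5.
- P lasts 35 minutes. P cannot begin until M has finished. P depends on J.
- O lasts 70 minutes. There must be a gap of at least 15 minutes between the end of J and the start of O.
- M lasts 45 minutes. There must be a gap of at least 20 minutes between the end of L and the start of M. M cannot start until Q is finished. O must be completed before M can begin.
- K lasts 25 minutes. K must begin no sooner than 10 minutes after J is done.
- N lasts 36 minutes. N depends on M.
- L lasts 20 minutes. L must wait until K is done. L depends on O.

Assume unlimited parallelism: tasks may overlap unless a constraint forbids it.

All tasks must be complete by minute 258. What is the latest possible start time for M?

N must finish by minute 258; it takes 36 minutes, so it must start by 258 − 36 = minute 222.
Nothing follows P; the deadline of minute 258 is its only limit. It must start by 258 − 35 = minute 223.
M feeds N (must start by minute 222); P (must start by minute 223). Taking the minimum, M must finish by minute 222 and start by 222 − 45 = minute 177.

177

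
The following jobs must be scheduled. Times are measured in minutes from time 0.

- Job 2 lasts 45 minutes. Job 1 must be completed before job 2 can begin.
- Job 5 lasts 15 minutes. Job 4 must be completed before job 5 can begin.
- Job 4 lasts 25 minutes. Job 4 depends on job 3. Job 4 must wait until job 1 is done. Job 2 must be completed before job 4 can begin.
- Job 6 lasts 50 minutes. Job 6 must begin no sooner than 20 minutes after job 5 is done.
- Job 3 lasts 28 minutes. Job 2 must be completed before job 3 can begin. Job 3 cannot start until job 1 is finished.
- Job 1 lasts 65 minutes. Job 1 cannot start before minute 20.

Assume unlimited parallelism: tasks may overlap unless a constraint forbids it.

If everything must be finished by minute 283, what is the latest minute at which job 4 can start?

173

Job 6 has no dependents, so it just needs to finish by minute 283. Starting by 283 − 50 = minute 233 achieves that.
Job 5 must finish before job 6 (must start by minute 233, minus 20-minute gap → minute 213). With a 15-minute duration, job 5 must start by 213 − 15 = minute 198.
Since job 5 (must start by minute 198) depends on it, job 4 must finish by minute 198. Backing off its 25-minute duration gives a latest start of minute 173.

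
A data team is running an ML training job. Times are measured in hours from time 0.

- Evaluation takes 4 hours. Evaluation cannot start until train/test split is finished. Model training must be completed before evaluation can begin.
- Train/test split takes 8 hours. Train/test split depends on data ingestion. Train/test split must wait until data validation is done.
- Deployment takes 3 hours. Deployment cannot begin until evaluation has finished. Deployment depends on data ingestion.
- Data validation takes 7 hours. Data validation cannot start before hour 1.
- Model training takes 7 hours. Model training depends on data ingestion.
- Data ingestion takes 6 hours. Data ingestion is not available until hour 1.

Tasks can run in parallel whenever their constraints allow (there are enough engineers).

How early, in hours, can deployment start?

20

After its own release at hour 1, data validation can start at hour 1 and finishes at hour 8.
Data ingestion cannot begin until its own release at hour 1. It runs from hour 1 to 1 + 6 = hour 7.
After data ingestion (finishes hour 7), model training can start at hour 7 and finishes at hour 14.
Train/test split has to wait for data ingestion (finishes hour 7); data validation (finishes hour 8). The latest of these is hour 8, so train/test split runs hour 8 to 8 + 8 = hour 16.
Evaluation cannot start until train/test split (finishes hour 16); model training (finishes hour 14). The controlling bound is hour 16, so evaluation finishes at 16 + 4 = hour 20.
Deployment waits on evaluation (finishes hour 20); data ingestion (finishes hour 7). The latest of these is hour 20, which is the earliest deployment can start.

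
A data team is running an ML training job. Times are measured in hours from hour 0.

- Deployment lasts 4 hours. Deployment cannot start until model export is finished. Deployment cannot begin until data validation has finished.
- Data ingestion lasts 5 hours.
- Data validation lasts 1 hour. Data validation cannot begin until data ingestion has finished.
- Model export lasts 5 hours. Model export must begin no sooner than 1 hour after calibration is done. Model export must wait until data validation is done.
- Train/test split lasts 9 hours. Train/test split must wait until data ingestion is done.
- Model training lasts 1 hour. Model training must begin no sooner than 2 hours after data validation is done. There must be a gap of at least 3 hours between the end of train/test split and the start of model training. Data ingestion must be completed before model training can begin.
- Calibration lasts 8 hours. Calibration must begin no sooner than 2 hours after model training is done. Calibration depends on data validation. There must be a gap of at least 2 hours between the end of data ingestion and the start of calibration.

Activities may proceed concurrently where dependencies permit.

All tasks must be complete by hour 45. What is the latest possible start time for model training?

Deployment has no dependents, so it just needs to finish by hour 45. Starting by 45 − 4 = hour 41 achieves that.
Since deployment (must start by hour 41) depends on it, model export must finish by hour 41. Backing off its 5-hour duration gives a latest start of hour 36.
Calibration has to be done before model export (must start by hour 36, minus 1-hour gap → hour 35). That means finishing by hour 35, i.e. starting by 35 − 8 = hour 27.
Model training feeds into calibration (must start by hour 27, minus 2-hour gap → hour 25); so model training must finish by hour 25 and therefore start by hour 24.

24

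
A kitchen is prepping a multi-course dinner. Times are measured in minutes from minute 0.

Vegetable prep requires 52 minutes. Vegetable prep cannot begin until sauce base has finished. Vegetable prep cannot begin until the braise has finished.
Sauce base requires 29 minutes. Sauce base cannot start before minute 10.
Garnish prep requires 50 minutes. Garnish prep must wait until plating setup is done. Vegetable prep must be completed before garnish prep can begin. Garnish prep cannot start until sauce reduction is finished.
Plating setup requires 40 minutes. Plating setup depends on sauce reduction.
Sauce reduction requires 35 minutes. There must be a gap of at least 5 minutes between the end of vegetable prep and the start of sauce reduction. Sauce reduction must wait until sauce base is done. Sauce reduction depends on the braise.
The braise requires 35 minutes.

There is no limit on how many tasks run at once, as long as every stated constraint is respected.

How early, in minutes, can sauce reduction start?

96

The braise can start immediately at minute 0; it finishes at minute 35.
After its own release at minute 10, sauce base can start at minute 10 and finishes at minute 39.
Vegetable prep has to wait for sauce base (finishes minute 39); the braise (finishes minute 35). The latest of these is minute 39, so vegetable prep runs minute 39 to 39 + 52 = minute 91.
Sauce reduction waits on vegetable prep (finishes minute 91, plus 5-minute gap → minute 96); sauce base (finishes minute 39); the braise (finishes minute 35). The latest of these is minute 96, which is the earliest sauce reduction can start.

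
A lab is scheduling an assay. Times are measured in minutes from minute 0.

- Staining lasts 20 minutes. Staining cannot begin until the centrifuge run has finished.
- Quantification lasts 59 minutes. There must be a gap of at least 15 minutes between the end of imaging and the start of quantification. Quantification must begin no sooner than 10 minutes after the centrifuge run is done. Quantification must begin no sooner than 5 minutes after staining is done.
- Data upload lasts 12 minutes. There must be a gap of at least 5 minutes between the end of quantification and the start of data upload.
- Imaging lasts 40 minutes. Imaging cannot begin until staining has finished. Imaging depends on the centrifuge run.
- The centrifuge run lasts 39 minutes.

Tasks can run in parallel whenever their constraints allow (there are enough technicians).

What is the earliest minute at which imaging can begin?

The centrifuge run has no prerequisites, so it starts at minute 0 and finishes at minute 39.
Staining cannot begin until the centrifuge run (finishes minute 39). It runs from minute 39 to 39 + 20 = minute 59.
Imaging waits on staining (finishes minute 59); the centrifuge run (finishes minute 39). The latest of these is minute 59, which is the earliest imaging can start.

59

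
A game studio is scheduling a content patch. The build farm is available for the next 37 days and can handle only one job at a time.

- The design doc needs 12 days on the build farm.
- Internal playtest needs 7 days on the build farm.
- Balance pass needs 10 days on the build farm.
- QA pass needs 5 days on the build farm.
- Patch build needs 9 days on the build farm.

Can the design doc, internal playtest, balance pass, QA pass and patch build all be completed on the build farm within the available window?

No

Running back to back, the jobs need 12 + 7 + 10 + 5 + 9 = 43 days on the build farm.
Since 43 > 37, they cannot all fit.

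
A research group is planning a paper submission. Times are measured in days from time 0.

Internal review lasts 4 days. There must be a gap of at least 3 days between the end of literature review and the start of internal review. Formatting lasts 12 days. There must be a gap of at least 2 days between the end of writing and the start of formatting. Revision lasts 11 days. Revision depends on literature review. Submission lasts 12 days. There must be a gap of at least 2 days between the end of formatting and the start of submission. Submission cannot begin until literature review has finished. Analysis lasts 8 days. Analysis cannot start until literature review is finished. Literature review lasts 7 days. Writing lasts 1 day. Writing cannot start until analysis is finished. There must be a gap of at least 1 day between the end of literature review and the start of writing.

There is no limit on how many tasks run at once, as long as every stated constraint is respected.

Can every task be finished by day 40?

No

Literature review can start immediately at day 0; it finishes at day 7.
Revision waits on literature review (finishes day 7), so it starts at day 7 and finishes at 7 + 11 = day 18.
After literature review (finishes day 7, plus 3-day gap → day 10), internal review can start at day 10 and finishes at day 14.
Analysis cannot begin until literature review (finishes day 7). It runs from day 7 to 7 + 8 = day 15.
Writing cannot start until analysis (finishes day 15); literature review (finishes day 7, plus 1-day gap → day 8). The controlling bound is day 15, so writing finishes at 15 + 1 = day 16.
Formatting waits on writing (finishes day 16, plus 2-day gap → day 18), so it starts at day 18 and finishes at 18 + 12 = day 30.
Submission cannot start until formatting (finishes day 30, plus 2-day gap → day 32); literature review (finishes day 7). The controlling bound is day 32, so submission finishes at 32 + 12 = day 44.
The earliest everything can be done is day 44, which is after the deadline of 40, so it is not possible.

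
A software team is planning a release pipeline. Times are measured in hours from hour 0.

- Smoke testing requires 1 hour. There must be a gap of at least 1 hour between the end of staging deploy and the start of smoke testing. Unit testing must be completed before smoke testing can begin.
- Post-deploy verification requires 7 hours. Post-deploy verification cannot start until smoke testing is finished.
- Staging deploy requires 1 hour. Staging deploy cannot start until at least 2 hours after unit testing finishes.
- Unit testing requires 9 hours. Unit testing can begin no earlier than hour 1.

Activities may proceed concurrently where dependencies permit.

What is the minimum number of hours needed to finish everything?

22

Unit testing cannot begin until its own release at hour 1. It runs from hour 1 to 1 + 9 = hour 10.
Staging deploy cannot begin until unit testing (finishes hour 10, plus 2-hour gap → hour 12). It runs from hour 12 to 12 + 1 = hour 13.
For smoke testing: staging deploy (finishes hour 13, plus 1-hour gap → hour 14); unit testing (finishes hour 10). Taking the maximum gives a start of hour 14, and it finishes at 14 + 1 = hour 15.
After smoke testing (finishes hour 15), post-deploy verification can start at hour 15 and finishes at hour 22.
All tasks are finished once the last one completes. Finish times: Unit testing at 10, Staging deploy at 13, Smoke testing at 15, Post-deploy verification at 22. The latest is hour 22.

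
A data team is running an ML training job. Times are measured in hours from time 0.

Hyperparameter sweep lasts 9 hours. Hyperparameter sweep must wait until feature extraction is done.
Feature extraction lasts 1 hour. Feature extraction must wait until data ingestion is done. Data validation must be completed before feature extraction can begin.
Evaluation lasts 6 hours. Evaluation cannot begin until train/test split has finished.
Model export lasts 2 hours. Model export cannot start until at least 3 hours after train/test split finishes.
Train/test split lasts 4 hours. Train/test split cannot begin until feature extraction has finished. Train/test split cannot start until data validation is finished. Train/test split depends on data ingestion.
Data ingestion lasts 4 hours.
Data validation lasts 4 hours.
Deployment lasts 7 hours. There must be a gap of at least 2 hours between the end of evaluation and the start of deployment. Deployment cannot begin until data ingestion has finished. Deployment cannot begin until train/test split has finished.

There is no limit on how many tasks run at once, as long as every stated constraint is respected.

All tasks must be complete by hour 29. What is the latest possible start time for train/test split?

Deployment has no dependents, so it just needs to finish by hour 29. Starting by 29 − 7 = hour 22 achieves that.
Evaluation has to be done before deployment (must start by hour 22, minus 2-hour gap → hour 20). That means finishing by hour 20, i.e. starting by 20 − 6 = hour 14.
Nothing follows model export; the deadline of hour 29 is its only limit. It must start by 29 − 2 = hour 27.
For train/test split: evaluation (must start by hour 14); model export (must start by hour 27, minus 3-hour gap → hour 24); deployment (must start by hour 22). The most restrictive is hour 14; with a 4-hour duration, train/test split must start by hour 10.

10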